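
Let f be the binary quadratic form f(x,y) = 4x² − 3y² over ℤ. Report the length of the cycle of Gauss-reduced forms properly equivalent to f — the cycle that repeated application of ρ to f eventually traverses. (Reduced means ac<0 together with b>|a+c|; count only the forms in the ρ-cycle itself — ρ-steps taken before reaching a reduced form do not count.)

D = 48, ⌊√D⌋ = 6
descent: ρ → (-3,6,1)  [lands on river]
river: ρ → (1,6,-3)
ρ-cycle length = 2 (tail of 1 descent step not counted)

2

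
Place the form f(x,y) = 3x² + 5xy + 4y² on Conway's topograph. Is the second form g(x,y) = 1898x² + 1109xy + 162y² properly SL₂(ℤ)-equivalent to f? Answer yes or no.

D₁ = -23, D₂ = -23
f: translate: b→-1 (≡5 mod 6), so (3,5,4)→(3,-1,2)
f: flip: (3,-1,2)→(2,1,3)
f: reduced (well bottom): (2,1,3) with a≤c, −a<b≤a
g: flip: (1898,1109,162)→(162,-1109,1898)
g: translate: b→-137 (≡-1109 mod 324), so (162,-1109,1898)→(162,-137,29)
g: flip: (162,-137,29)→(29,137,162)
g: translate: b→21 (≡137 mod 58), so (29,137,162)→(29,21,4)
g: flip: (29,21,4)→(4,-21,29)
g: translate: b→3 (≡-21 mod 8), so (4,-21,29)→(4,3,2)
g: flip: (4,3,2)→(2,-3,4)
g: translate: b→1 (≡-3 mod 4), so (2,-3,4)→(2,1,3)
g: reduced (well bottom): (2,1,3) with a≤c, −a<b≤a
reduced forms (2, 1, 3) vs (2, 1, 3) ⇒ equivalent

yes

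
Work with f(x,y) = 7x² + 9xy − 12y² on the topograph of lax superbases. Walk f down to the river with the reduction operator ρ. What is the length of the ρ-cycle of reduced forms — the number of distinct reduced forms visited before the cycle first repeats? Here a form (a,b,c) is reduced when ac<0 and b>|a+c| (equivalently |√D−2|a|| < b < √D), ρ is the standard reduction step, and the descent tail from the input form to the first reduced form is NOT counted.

D = 417, ⌊√D⌋ = 20
river: ρ → (-12,15,4)
river: ρ → (4,17,-8)
river: ρ → (-8,15,6)
river: ρ → (6,9,-14)
river: ρ → (-14,19,1)
river: ρ → (1,19,-14)
river: ρ → (-14,9,6)
river: ρ → (6,15,-8)
river: ρ → (-8,17,4)
river: ρ → (4,15,-12)
river: ρ → (-12,9,7)
river: ρ → (7,19,-2)
river: ρ → (-2,17,16)
river: ρ → (16,15,-3)
river: ρ → (-3,15,16)
river: ρ → (16,17,-2)
river: ρ → (-2,19,7)
river: ρ → (7,9,-12)
ρ-cycle length = 18 (tail of 0 descent steps not counted)

18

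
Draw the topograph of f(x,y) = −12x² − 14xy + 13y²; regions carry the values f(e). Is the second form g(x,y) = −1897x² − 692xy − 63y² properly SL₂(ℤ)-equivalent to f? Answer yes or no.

D₁ = 820, D₂ = 820
river cycle of f (length 12): (13, 14, -12), (-12, 10, 15), (15, 20, -7), (-7, 22, 12), (12, 26, -3), (-3, 28, 3), (3, 26, -12), (-12, 22, 7), (7, 20, -15), (-15, 10, 12), … (2 more)
river cycle of g (length 12): (-12, 10, 15), (15, 20, -7), (-7, 22, 12), (12, 26, -3), (-3, 28, 3), (3, 26, -12), (-12, 22, 7), (7, 20, -15), (-15, 10, 12), (12, 14, -13), … (2 more)
cycles coincide ⇒ equivalent

yes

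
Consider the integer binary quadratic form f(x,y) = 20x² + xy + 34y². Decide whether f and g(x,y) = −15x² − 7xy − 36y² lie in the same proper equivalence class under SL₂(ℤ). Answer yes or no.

D₁ = -2719, D₂ = -2111
discriminants differ ⇒ not SL₂(ℤ)-equivalent

no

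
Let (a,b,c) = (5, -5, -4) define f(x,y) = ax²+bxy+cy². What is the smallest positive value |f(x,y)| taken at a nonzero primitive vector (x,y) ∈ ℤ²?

descent: ρ → (-4,5,5)  [lands on river]
river: ρ → (5,5,-4)
river: ρ → (-4,3,6)
river: ρ → (6,9,-1)
river: ρ → (-1,9,6)
river: ρ → (6,3,-4)
closes: descent 1, river 6
min |a| on river = 1

1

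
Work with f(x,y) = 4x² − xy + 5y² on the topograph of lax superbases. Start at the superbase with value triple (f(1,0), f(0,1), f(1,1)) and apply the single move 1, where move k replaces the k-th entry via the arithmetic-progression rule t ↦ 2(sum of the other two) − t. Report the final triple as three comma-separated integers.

start (4,5,8) = (f(1,0),f(0,1),f(1,1))
replace slot 1: 2·(5+8) − 4 = 22 → (22,5,8)

22,5,8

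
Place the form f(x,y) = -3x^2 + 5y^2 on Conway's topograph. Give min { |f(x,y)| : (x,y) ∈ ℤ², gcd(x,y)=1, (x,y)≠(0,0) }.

descent: ρ → (5,0,-3)
descent: ρ → (-3,6,2)  [lands on river]
river: ρ → (2,6,-3)
closes: descent 2, river 2
min |a| on river = 2

2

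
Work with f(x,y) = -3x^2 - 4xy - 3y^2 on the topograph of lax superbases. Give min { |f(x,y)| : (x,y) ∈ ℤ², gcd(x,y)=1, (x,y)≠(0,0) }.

translate: b→-2 (≡4 mod 6), so (3,4,3)→(3,-2,2)
flip: (3,-2,2)→(2,2,3)
reduced (well bottom): (2,2,3) with a≤c, −a<b≤a
well minimum |f| = |-2| = 2 (negative-definite)

2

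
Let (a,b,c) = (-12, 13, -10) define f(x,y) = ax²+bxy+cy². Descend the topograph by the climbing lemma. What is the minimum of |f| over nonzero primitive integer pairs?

translate: b→11 (≡-13 mod 24), so (12,-13,10)→(12,11,9)
flip: (12,11,9)→(9,-11,12)
translate: b→7 (≡-11 mod 18), so (9,-11,12)→(9,7,10)
reduced (well bottom): (9,7,10) with a≤c, −a<b≤a
well minimum |f| = |-9| = 9 (negative-definite)

9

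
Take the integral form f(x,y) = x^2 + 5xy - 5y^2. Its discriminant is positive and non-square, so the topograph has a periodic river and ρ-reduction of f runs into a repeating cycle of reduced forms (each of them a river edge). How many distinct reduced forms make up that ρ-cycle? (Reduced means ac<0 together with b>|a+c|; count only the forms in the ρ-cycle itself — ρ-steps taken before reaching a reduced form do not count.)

D = 45, ⌊√D⌋ = 6
river: ρ → (-5,5,1)
river: ρ → (1,5,-5)
ρ-cycle length = 2 (tail of 0 descent steps not counted)

2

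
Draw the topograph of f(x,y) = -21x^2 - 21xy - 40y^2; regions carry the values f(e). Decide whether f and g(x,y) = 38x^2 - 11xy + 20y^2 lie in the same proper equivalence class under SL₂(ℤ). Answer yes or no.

D₁ = -2919, D₂ = -2919
f is negative-definite; reduce −f:
−f: reduced (well bottom): (21,21,40) with a≤c, −a<b≤a
flip sign back: reduced form of f is (-21,-21,-40)
g: flip: (38,-11,20)→(20,11,38)
g: reduced (well bottom): (20,11,38) with a≤c, −a<b≤a
reduced forms (-21, -21, -40) vs (20, 11, 38) ⇒ inequivalent

no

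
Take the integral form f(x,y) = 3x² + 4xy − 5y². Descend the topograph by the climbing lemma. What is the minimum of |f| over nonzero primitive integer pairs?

river: ρ → (-5,6,2)
river: ρ → (2,6,-5)
river: ρ → (-5,4,3)
river: ρ → (3,8,-1)
river: ρ → (-1,8,3)
river: ρ → (3,4,-5)
closes: descent 0, river 6
min |a| on river = 1

1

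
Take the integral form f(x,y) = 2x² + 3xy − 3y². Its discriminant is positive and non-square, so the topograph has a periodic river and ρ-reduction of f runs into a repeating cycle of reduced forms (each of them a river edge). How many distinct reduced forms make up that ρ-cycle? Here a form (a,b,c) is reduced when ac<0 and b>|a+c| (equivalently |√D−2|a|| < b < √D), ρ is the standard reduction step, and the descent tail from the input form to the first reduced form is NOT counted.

D = 33, ⌊√D⌋ = 5
river: ρ → (-3,3,2)
river: ρ → (2,5,-1)
river: ρ → (-1,5,2)
river: ρ → (2,3,-3)
ρ-cycle length = 4 (tail of 0 descent steps not counted)

4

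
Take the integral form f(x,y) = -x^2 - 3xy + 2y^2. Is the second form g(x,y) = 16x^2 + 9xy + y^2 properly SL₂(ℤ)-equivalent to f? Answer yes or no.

D₁ = 17, D₂ = 17
river cycle of f (length 6): (2, 3, -1), (-1, 3, 2), (2, 1, -2), (-2, 3, 1), (1, 3, -2), (-2, 1, 2)
river cycle of g (length 6): (1, 3, -2), (-2, 1, 2), (2, 3, -1), (-1, 3, 2), (2, 1, -2), (-2, 3, 1)
cycles coincide ⇒ equivalent

yes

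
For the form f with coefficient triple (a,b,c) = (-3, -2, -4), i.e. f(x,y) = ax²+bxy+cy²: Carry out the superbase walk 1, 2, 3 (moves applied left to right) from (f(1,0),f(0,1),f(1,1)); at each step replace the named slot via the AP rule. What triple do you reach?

start (-3,-4,-9) = (f(1,0),f(0,1),f(1,1))
replace slot 1: 2·((-4)+(-9)) − (-3) = -23 → (-23,-4,-9)
replace slot 2: 2·((-23)+(-9)) − (-4) = -60 → (-23,-60,-9)
replace slot 3: 2·((-23)+(-60)) − (-9) = -157 → (-23,-60,-157)

-23,-60,-157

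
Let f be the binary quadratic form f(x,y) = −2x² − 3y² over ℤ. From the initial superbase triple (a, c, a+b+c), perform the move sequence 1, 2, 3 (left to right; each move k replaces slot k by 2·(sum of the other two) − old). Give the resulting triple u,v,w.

start (-2,-3,-5) = (f(1,0),f(0,1),f(1,1))
replace slot 1: 2·((-3)+(-5)) − (-2) = -14 → (-14,-3,-5)
replace slot 2: 2·((-14)+(-5)) − (-3) = -35 → (-14,-35,-5)
replace slot 3: 2·((-14)+(-35)) − (-5) = -93 → (-14,-35,-93)

-14,-35,-93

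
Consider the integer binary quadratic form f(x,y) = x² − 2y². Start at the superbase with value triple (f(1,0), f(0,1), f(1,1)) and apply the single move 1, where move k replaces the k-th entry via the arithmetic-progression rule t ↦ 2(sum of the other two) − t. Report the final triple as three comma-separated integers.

start (1,-2,-1) = (f(1,0),f(0,1),f(1,1))
replace slot 1: 2·((-2)+(-1)) − 1 = -7 → (-7,-2,-1)

-7,-2,-1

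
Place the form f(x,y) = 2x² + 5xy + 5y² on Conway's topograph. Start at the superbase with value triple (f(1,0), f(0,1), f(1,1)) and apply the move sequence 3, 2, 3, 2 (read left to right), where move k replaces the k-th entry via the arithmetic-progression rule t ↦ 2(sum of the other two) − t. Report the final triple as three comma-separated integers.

start (2,5,12) = (f(1,0),f(0,1),f(1,1))
replace slot 3: 2·(2+5) − 12 = 2 → (2,5,2)
replace slot 2: 2·(2+2) − 5 = 3 → (2,3,2)
replace slot 3: 2·(2+3) − 2 = 8 → (2,3,8)
replace slot 2: 2·(2+8) − 3 = 17 → (2,17,8)

2,17,8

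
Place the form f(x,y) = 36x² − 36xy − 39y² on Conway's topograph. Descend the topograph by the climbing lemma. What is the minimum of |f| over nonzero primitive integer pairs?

descent: ρ → (-39,36,36)  [lands on river]
river: ρ → (36,36,-39)
river: ρ → (-39,42,33)
river: ρ → (33,24,-48)
river: ρ → (-48,72,9)
river: ρ → (9,72,-48)
river: ρ → (-48,24,33)
river: ρ → (33,42,-39)
closes: descent 1, river 8
min |a| on river = 9

9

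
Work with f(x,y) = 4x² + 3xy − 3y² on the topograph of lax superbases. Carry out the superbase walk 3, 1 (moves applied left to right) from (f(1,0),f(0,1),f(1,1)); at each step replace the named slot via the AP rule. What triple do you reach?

start (4,-3,4) = (f(1,0),f(0,1),f(1,1))
replace slot 3: 2·(4+(-3)) − 4 = -2 → (4,-3,-2)
replace slot 1: 2·((-3)+(-2)) − 4 = -14 → (-14,-3,-2)

-14,-3,-2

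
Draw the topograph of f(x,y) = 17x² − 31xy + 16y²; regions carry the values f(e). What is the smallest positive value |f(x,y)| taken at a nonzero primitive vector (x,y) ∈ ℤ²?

translate: b→3 (≡-31 mod 34), so (17,-31,16)→(17,3,2)
flip: (17,3,2)→(2,-3,17)
translate: b→1 (≡-3 mod 4), so (2,-3,17)→(2,1,16)
reduced (well bottom): (2,1,16) with a≤c, −a<b≤a
well minimum = a = 2

2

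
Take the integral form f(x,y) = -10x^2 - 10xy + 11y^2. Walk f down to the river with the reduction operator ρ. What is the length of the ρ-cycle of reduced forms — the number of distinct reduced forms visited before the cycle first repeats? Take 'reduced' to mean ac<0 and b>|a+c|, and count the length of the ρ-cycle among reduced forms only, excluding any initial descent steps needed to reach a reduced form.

D = 540, ⌊√D⌋ = 23
descent: ρ → (11,10,-10)  [lands on river]
river: ρ → (-10,10,11)
river: ρ → (11,12,-9)
river: ρ → (-9,6,14)
river: ρ → (14,22,-1)
river: ρ → (-1,22,14)
river: ρ → (14,6,-9)
river: ρ → (-9,12,11)
ρ-cycle length = 8 (tail of 1 descent step not counted)

8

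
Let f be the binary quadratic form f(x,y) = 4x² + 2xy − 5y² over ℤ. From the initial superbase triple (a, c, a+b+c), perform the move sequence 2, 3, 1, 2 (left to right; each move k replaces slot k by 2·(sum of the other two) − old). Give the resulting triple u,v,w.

start (4,-5,1) = (f(1,0),f(0,1),f(1,1))
replace slot 2: 2·(4+1) − (-5) = 15 → (4,15,1)
replace slot 3: 2·(4+15) − 1 = 37 → (4,15,37)
replace slot 1: 2·(15+37) − 4 = 100 → (100,15,37)
replace slot 2: 2·(100+37) − 15 = 259 → (100,259,37)

100,259,37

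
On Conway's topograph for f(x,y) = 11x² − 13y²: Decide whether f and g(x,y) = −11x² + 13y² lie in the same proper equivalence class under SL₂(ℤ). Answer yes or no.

D₁ = 572, D₂ = 572
river cycle of f (length 2): (11, 22, -2), (-2, 22, 11)
river cycle of g (length 2): (-11, 22, 2), (2, 22, -11)
cycles differ ⇒ inequivalent

no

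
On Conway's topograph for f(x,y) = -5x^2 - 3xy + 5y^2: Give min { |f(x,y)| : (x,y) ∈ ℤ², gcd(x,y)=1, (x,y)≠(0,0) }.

descent: ρ → (5,3,-5)  [lands on river]
river: ρ → (-5,7,3)
river: ρ → (3,5,-7)
river: ρ → (-7,9,1)
river: ρ → (1,9,-7)
river: ρ → (-7,5,3)
river: ρ → (3,7,-5)
river: ρ → (-5,3,5)
river: ρ → (5,7,-3)
river: ρ → (-3,5,7)
river: ρ → (7,9,-1)
river: ρ → (-1,9,7)
river: ρ → (7,5,-3)
river: ρ → (-3,7,5)
closes: descent 1, river 14
min |a| on river = 1

1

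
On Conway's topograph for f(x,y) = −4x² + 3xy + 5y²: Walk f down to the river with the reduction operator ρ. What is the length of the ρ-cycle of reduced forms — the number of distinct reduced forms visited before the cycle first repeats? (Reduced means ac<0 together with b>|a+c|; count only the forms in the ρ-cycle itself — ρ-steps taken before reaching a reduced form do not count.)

D = 89, ⌊√D⌋ = 9
river: ρ → (5,7,-2)
river: ρ → (-2,9,1)
river: ρ → (1,9,-2)
river: ρ → (-2,7,5)
river: ρ → (5,3,-4)
river: ρ → (-4,5,4)
river: ρ → (4,3,-5)
river: ρ → (-5,7,2)
river: ρ → (2,9,-1)
river: ρ → (-1,9,2)
river: ρ → (2,7,-5)
river: ρ → (-5,3,4)
river: ρ → (4,5,-4)
river: ρ → (-4,3,5)
ρ-cycle length = 14 (tail of 0 descent steps not counted)

14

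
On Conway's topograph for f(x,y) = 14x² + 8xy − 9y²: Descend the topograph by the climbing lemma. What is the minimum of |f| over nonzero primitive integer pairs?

river: ρ → (-9,10,13)
river: ρ → (13,16,-6)
river: ρ → (-6,20,7)
river: ρ → (7,22,-3)
river: ρ → (-3,20,14)
river: ρ → (14,8,-9)
closes: descent 0, river 6
min |a| on river = 3

3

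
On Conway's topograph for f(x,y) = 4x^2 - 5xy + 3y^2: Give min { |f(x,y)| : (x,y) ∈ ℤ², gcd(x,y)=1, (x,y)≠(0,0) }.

translate: b→3 (≡-5 mod 8), so (4,-5,3)→(4,3,2)
flip: (4,3,2)→(2,-3,4)
translate: b→1 (≡-3 mod 4), so (2,-3,4)→(2,1,3)
reduced (well bottom): (2,1,3) with a≤c, −a<b≤a
well minimum = a = 2

2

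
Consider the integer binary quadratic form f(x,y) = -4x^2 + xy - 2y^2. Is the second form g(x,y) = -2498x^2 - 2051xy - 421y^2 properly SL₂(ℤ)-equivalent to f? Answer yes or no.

D₁ = -31, D₂ = -31
f is negative-definite; reduce −f:
−f: flip: (4,-1,2)→(2,1,4)
−f: reduced (well bottom): (2,1,4) with a≤c, −a<b≤a
flip sign back: reduced form of f is (-2,-1,-4)
g is negative-definite; reduce −g:
−g: flip: (2498,2051,421)→(421,-2051,2498)
−g: translate: b→-367 (≡-2051 mod 842), so (421,-2051,2498)→(421,-367,80)
−g: flip: (421,-367,80)→(80,367,421)
−g: translate: b→47 (≡367 mod 160), so (80,367,421)→(80,47,7)
−g: flip: (80,47,7)→(7,-47,80)
−g: translate: b→-5 (≡-47 mod 14), so (7,-47,80)→(7,-5,2)
−g: flip: (7,-5,2)→(2,5,7)
−g: translate: b→1 (≡5 mod 4), so (2,5,7)→(2,1,4)
−g: reduced (well bottom): (2,1,4) with a≤c, −a<b≤a
flip sign back: reduced form of g is (-2,-1,-4)
reduced forms (-2, -1, -4) vs (-2, -1, -4) ⇒ equivalent

yes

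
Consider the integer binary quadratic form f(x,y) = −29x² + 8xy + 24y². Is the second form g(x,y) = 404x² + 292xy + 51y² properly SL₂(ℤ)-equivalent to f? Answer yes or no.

D₁ = 2848, D₂ = 2848
river cycle of f (length 8): (24, 40, -13), (-13, 38, 27), (27, 16, -24), (-24, 32, 19), (19, 44, -12), (-12, 52, 3), (3, 50, -29), (-29, 8, 24)
river cycle of g (length 8): (-13, 38, 27), (27, 16, -24), (-24, 32, 19), (19, 44, -12), (-12, 52, 3), (3, 50, -29), (-29, 8, 24), (24, 40, -13)
cycles coincide ⇒ equivalent

yes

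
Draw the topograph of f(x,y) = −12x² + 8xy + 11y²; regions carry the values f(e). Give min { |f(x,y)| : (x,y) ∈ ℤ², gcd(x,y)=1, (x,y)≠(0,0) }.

river: ρ → (11,14,-9)
river: ρ → (-9,22,3)
river: ρ → (3,20,-16)
river: ρ → (-16,12,7)
river: ρ → (7,16,-12)
river: ρ → (-12,8,11)
closes: descent 0, river 6
min |a| on river = 3

3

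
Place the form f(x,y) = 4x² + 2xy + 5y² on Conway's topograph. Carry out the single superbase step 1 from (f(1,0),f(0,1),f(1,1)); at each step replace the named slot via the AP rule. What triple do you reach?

start (4,5,11) = (f(1,0),f(0,1),f(1,1))
replace slot 1: 2·(5+11) − 4 = 28 → (28,5,11)

28,5,11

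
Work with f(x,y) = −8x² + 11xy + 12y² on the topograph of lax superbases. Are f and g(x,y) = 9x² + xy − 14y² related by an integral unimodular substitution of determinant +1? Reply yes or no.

D₁ = 505, D₂ = 505
river cycle of f (length 8): (12, 13, -7), (-7, 15, 10), (10, 5, -12), (-12, 19, 3), (3, 17, -18), (-18, 19, 2), (2, 21, -8), (-8, 11, 12)
river cycle of g (length 6): (9, 19, -4), (-4, 21, 4), (4, 19, -9), (-9, 17, 6), (6, 19, -6), (-6, 17, 9)
cycles differ ⇒ inequivalent

no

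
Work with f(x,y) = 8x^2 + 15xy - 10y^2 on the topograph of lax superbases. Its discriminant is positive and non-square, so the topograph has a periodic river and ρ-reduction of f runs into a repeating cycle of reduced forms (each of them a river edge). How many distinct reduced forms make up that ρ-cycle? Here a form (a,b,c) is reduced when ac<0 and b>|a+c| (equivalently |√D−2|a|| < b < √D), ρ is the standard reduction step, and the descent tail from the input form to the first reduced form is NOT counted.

D = 545, ⌊√D⌋ = 23
river: ρ → (-10,5,13)
river: ρ → (13,21,-2)
river: ρ → (-2,23,2)
river: ρ → (2,21,-13)
river: ρ → (-13,5,10)
river: ρ → (10,15,-8)
river: ρ → (-8,17,8)
river: ρ → (8,15,-10)
ρ-cycle length = 8 (tail of 0 descent steps not counted)

8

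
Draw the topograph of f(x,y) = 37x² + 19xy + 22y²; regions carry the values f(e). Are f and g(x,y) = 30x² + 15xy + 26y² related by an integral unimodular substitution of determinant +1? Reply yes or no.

D₁ = -2895, D₂ = -2895
f: flip: (37,19,22)→(22,-19,37)
f: reduced (well bottom): (22,-19,37) with a≤c, −a<b≤a
g: flip: (30,15,26)→(26,-15,30)
g: reduced (well bottom): (26,-15,30) with a≤c, −a<b≤a
reduced forms (22, -19, 37) vs (26, -15, 30) ⇒ inequivalent

no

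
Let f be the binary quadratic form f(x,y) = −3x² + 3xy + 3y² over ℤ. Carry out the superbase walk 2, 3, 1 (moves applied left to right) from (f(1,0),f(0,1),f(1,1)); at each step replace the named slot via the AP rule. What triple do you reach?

start (-3,3,3) = (f(1,0),f(0,1),f(1,1))
replace slot 2: 2·((-3)+3) − 3 = -3 → (-3,-3,3)
replace slot 3: 2·((-3)+(-3)) − 3 = -15 → (-3,-3,-15)
replace slot 1: 2·((-3)+(-15)) − (-3) = -33 → (-33,-3,-15)

-33,-3,-15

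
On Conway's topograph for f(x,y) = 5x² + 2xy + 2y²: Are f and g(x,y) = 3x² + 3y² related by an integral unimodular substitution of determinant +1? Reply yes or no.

D₁ = -36, D₂ = -36
f: flip: (5,2,2)→(2,-2,5)
f: translate: b→2 (≡-2 mod 4), so (2,-2,5)→(2,2,5)
f: reduced (well bottom): (2,2,5) with a≤c, −a<b≤a
g: reduced (well bottom): (3,0,3) with a≤c, −a<b≤a
reduced forms (2, 2, 5) vs (3, 0, 3) ⇒ inequivalent

no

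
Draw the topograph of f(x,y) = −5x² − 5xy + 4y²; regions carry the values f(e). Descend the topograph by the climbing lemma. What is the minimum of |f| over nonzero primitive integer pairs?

descent: ρ → (4,5,-5)  [lands on river]
river: ρ → (-5,5,4)
river: ρ → (4,3,-6)
river: ρ → (-6,9,1)
river: ρ → (1,9,-6)
river: ρ → (-6,3,4)
closes: descent 1, river 6
min |a| on river = 1

1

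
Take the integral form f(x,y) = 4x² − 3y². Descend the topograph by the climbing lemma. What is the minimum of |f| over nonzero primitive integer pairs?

descent: ρ → (-3,6,1)  [lands on river]
river: ρ → (1,6,-3)
closes: descent 1, river 2
min |a| on river = 1

1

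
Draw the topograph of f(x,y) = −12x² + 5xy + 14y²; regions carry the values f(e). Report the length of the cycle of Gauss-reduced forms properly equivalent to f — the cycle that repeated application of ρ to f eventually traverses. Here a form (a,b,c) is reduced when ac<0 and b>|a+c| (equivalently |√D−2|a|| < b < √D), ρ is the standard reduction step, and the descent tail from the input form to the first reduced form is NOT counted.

D = 697, ⌊√D⌋ = 26
river: ρ → (14,23,-3)
river: ρ → (-3,25,6)
river: ρ → (6,23,-7)
river: ρ → (-7,19,12)
river: ρ → (12,5,-14)
river: ρ → (-14,23,3)
river: ρ → (3,25,-6)
river: ρ → (-6,23,7)
river: ρ → (7,19,-12)
river: ρ → (-12,5,14)
ρ-cycle length = 10 (tail of 0 descent steps not counted)

10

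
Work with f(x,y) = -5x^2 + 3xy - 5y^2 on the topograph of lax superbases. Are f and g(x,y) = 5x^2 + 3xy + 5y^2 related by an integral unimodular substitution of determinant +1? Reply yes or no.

D₁ = -91, D₂ = -91
f is negative-definite; reduce −f:
−f: flip: (5,-3,5)→(5,3,5)
−f: reduced (well bottom): (5,3,5) with a≤c, −a<b≤a
flip sign back: reduced form of f is (-5,-3,-5)
g: reduced (well bottom): (5,3,5) with a≤c, −a<b≤a
reduced forms (-5, -3, -5) vs (5, 3, 5) ⇒ inequivalent

no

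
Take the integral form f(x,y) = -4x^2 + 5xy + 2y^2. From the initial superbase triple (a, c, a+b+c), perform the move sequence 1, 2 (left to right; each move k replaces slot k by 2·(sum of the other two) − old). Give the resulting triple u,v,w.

start (-4,2,3) = (f(1,0),f(0,1),f(1,1))
replace slot 1: 2·(2+3) − (-4) = 14 → (14,2,3)
replace slot 2: 2·(14+3) − 2 = 32 → (14,32,3)

14,32,3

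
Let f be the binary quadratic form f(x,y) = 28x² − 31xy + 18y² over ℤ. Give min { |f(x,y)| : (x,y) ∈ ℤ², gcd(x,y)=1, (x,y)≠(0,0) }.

translate: b→25 (≡-31 mod 56), so (28,-31,18)→(28,25,15)
flip: (28,25,15)→(15,-25,28)
translate: b→5 (≡-25 mod 30), so (15,-25,28)→(15,5,18)
reduced (well bottom): (15,5,18) with a≤c, −a<b≤a
well minimum = a = 15

15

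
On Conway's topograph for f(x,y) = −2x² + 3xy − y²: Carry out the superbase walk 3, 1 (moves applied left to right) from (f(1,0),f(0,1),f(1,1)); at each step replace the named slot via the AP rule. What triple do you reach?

start (-2,-1,0) = (f(1,0),f(0,1),f(1,1))
replace slot 3: 2·((-2)+(-1)) − 0 = -6 → (-2,-1,-6)
replace slot 1: 2·((-1)+(-6)) − (-2) = -12 → (-12,-1,-6)

-12,-1,-6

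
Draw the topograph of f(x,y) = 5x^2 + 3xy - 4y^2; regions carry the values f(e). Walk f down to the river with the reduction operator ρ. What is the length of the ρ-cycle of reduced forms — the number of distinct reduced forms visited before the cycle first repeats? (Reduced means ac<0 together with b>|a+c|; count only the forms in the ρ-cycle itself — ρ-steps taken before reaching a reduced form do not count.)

D = 89, ⌊√D⌋ = 9
river: ρ → (-4,5,4)
river: ρ → (4,3,-5)
river: ρ → (-5,7,2)
river: ρ → (2,9,-1)
river: ρ → (-1,9,2)
river: ρ → (2,7,-5)
river: ρ → (-5,3,4)
river: ρ → (4,5,-4)
river: ρ → (-4,3,5)
river: ρ → (5,7,-2)
river: ρ → (-2,9,1)
river: ρ → (1,9,-2)
river: ρ → (-2,7,5)
river: ρ → (5,3,-4)
ρ-cycle length = 14 (tail of 0 descent steps not counted)

14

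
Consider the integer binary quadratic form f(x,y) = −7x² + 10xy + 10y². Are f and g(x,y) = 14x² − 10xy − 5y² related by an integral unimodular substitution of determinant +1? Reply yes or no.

D₁ = 380, D₂ = 380
river cycle of f (length 4): (10, 10, -7), (-7, 18, 2), (2, 18, -7), (-7, 10, 10)
river cycle of g (length 4): (-5, 10, 14), (14, 18, -1), (-1, 18, 14), (14, 10, -5)
cycles differ ⇒ inequivalent

no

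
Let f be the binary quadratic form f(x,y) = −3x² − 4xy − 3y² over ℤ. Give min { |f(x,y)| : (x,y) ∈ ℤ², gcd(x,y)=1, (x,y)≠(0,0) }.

translate: b→-2 (≡4 mod 6), so (3,4,3)→(3,-2,2)
flip: (3,-2,2)→(2,2,3)
reduced (well bottom): (2,2,3) with a≤c, −a<b≤a
well minimum |f| = |-2| = 2 (negative-definite)

2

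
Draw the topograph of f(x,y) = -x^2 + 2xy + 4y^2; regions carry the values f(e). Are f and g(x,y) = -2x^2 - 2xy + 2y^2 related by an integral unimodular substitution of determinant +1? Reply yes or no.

D₁ = 20, D₂ = 20
river cycle of f (length 2): (-1, 4, 1), (1, 4, -1)
river cycle of g (length 2): (2, 2, -2), (-2, 2, 2)
cycles differ ⇒ inequivalent

no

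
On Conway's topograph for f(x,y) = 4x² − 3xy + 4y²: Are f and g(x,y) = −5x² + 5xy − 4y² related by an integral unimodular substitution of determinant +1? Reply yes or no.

D₁ = -55, D₂ = -55
f: flip: (4,-3,4)→(4,3,4)
f: reduced (well bottom): (4,3,4) with a≤c, −a<b≤a
g is negative-definite; reduce −g:
−g: translate: b→5 (≡-5 mod 10), so (5,-5,4)→(5,5,4)
−g: flip: (5,5,4)→(4,-5,5)
−g: translate: b→3 (≡-5 mod 8), so (4,-5,5)→(4,3,4)
−g: reduced (well bottom): (4,3,4) with a≤c, −a<b≤a
flip sign back: reduced form of g is (-4,-3,-4)
reduced forms (4, 3, 4) vs (-4, -3, -4) ⇒ inequivalent

no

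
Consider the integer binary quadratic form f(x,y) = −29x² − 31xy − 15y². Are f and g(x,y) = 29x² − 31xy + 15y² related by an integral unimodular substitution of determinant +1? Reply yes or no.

D₁ = -779, D₂ = -779
f is negative-definite; reduce −f:
−f: translate: b→-27 (≡31 mod 58), so (29,31,15)→(29,-27,13)
−f: flip: (29,-27,13)→(13,27,29)
−f: translate: b→1 (≡27 mod 26), so (13,27,29)→(13,1,15)
−f: reduced (well bottom): (13,1,15) with a≤c, −a<b≤a
flip sign back: reduced form of f is (-13,-1,-15)
g: translate: b→27 (≡-31 mod 58), so (29,-31,15)→(29,27,13)
g: flip: (29,27,13)→(13,-27,29)
g: translate: b→-1 (≡-27 mod 26), so (13,-27,29)→(13,-1,15)
g: reduced (well bottom): (13,-1,15) with a≤c, −a<b≤a
reduced forms (-13, -1, -15) vs (13, -1, 15) ⇒ inequivalent

no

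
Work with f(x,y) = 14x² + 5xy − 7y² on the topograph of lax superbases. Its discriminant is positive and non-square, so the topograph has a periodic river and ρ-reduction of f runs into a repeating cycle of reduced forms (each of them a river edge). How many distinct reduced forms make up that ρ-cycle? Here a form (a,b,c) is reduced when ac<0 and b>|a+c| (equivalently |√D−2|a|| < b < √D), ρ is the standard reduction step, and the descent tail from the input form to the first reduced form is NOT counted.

D = 417, ⌊√D⌋ = 20
descent: ρ → (-7,9,12)  [lands on river]
river: ρ → (12,15,-4)
river: ρ → (-4,17,8)
river: ρ → (8,15,-6)
river: ρ → (-6,9,14)
river: ρ → (14,19,-1)
river: ρ → (-1,19,14)
river: ρ → (14,9,-6)
river: ρ → (-6,15,8)
river: ρ → (8,17,-4)
river: ρ → (-4,15,12)
river: ρ → (12,9,-7)
river: ρ → (-7,19,2)
river: ρ → (2,17,-16)
river: ρ → (-16,15,3)
river: ρ → (3,15,-16)
river: ρ → (-16,17,2)
river: ρ → (2,19,-7)
ρ-cycle length = 18 (tail of 1 descent step not counted)

18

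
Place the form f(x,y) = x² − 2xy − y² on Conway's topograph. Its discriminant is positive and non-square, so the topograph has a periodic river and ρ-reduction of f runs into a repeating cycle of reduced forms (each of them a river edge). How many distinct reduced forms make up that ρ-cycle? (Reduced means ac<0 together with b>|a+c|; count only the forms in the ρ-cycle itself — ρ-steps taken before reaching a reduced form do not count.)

D = 8, ⌊√D⌋ = 2
descent: ρ → (-1,2,1)  [lands on river]
river: ρ → (1,2,-1)
ρ-cycle length = 2 (tail of 1 descent step not counted)

2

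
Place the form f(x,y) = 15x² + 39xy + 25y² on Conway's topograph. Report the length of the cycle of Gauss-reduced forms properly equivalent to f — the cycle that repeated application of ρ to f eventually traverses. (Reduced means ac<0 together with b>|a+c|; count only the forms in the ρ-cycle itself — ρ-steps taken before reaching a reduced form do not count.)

D = 21, ⌊√D⌋ = 4
descent: ρ → (25,11,1)
descent: ρ → (1,3,-3)  [lands on river]
river: ρ → (-3,3,1)
ρ-cycle length = 2 (tail of 2 descent steps not counted)

2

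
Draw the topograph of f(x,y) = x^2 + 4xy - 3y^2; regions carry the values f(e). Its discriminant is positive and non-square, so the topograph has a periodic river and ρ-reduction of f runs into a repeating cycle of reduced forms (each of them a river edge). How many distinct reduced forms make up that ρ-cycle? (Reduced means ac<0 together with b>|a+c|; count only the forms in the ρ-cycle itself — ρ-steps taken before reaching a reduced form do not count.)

D = 28, ⌊√D⌋ = 5
river: ρ → (-3,2,2)
river: ρ → (2,2,-3)
river: ρ → (-3,4,1)
river: ρ → (1,4,-3)
ρ-cycle length = 4 (tail of 0 descent steps not counted)

4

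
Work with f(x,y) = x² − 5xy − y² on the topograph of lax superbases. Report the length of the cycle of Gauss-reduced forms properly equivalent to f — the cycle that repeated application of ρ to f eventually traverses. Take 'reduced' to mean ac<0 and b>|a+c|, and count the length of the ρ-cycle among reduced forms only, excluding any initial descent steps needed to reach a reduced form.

D = 29, ⌊√D⌋ = 5
descent: ρ → (-1,5,1)  [lands on river]
river: ρ → (1,5,-1)
ρ-cycle length = 2 (tail of 1 descent step not counted)

2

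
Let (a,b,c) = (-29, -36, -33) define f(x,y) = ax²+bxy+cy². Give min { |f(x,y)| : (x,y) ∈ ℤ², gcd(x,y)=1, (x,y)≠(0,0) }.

translate: b→-22 (≡36 mod 58), so (29,36,33)→(29,-22,26)
flip: (29,-22,26)→(26,22,29)
reduced (well bottom): (26,22,29) with a≤c, −a<b≤a
well minimum |f| = |-26| = 26 (negative-definite)

26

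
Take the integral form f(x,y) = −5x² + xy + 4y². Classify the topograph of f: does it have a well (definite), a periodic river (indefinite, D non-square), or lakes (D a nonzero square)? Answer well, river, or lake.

D = b²−4ac = 1² − 4·(-5)·4 = 81
D = 9² is a perfect square ⇒ form factors over ℤ ⇒ lakes

lake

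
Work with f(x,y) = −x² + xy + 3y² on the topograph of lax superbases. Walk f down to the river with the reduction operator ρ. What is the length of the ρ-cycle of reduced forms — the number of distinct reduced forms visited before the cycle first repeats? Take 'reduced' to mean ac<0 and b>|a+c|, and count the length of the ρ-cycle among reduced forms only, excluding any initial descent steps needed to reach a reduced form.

D = 13, ⌊√D⌋ = 3
descent: ρ → (3,-1,-1)
descent: ρ → (-1,3,1)  [lands on river]
river: ρ → (1,3,-1)
ρ-cycle length = 2 (tail of 2 descent steps not counted)

2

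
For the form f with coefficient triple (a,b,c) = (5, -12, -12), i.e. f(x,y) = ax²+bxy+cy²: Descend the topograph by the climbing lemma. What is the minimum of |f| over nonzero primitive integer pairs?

descent: ρ → (-12,12,5)  [lands on river]
river: ρ → (5,18,-3)
river: ρ → (-3,18,5)
river: ρ → (5,12,-12)
closes: descent 1, river 4
min |a| on river = 3

3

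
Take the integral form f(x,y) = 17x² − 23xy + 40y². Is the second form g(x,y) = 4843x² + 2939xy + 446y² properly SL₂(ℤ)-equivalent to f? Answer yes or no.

D₁ = -2191, D₂ = -2191
f: translate: b→11 (≡-23 mod 34), so (17,-23,40)→(17,11,34)
f: reduced (well bottom): (17,11,34) with a≤c, −a<b≤a
g: flip: (4843,2939,446)→(446,-2939,4843)
g: translate: b→-263 (≡-2939 mod 892), so (446,-2939,4843)→(446,-263,40)
g: flip: (446,-263,40)→(40,263,446)
g: translate: b→23 (≡263 mod 80), so (40,263,446)→(40,23,17)
g: flip: (40,23,17)→(17,-23,40)
g: translate: b→11 (≡-23 mod 34), so (17,-23,40)→(17,11,34)
g: reduced (well bottom): (17,11,34) with a≤c, −a<b≤a
reduced forms (17, 11, 34) vs (17, 11, 34) ⇒ equivalent

yes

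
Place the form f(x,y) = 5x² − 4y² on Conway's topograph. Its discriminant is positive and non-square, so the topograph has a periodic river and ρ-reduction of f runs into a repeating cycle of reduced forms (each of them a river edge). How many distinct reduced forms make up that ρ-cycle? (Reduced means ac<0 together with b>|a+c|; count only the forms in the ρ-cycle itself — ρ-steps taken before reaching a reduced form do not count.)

D = 80, ⌊√D⌋ = 8
descent: ρ → (-4,8,1)  [lands on river]
river: ρ → (1,8,-4)
ρ-cycle length = 2 (tail of 1 descent step not counted)

2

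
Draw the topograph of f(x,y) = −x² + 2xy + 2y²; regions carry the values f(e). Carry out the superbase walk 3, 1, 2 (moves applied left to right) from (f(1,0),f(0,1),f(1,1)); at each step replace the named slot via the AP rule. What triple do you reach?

start (-1,2,3) = (f(1,0),f(0,1),f(1,1))
replace slot 3: 2·((-1)+2) − 3 = -1 → (-1,2,-1)
replace slot 1: 2·(2+(-1)) − (-1) = 3 → (3,2,-1)
replace slot 2: 2·(3+(-1)) − 2 = 2 → (3,2,-1)

3,2,-1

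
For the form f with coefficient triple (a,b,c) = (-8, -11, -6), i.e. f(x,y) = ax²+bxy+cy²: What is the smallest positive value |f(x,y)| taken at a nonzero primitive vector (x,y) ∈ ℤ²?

translate: b→-5 (≡11 mod 16), so (8,11,6)→(8,-5,3)
flip: (8,-5,3)→(3,5,8)
translate: b→-1 (≡5 mod 6), so (3,5,8)→(3,-1,6)
reduced (well bottom): (3,-1,6) with a≤c, −a<b≤a
well minimum |f| = |-3| = 3 (negative-definite)

3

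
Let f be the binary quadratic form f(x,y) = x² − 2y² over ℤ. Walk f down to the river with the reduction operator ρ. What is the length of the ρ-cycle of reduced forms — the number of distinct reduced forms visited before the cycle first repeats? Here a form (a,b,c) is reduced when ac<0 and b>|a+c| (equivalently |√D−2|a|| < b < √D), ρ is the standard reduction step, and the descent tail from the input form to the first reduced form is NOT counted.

D = 8, ⌊√D⌋ = 2
descent: ρ → (-2,0,1)
descent: ρ → (1,2,-1)  [lands on river]
river: ρ → (-1,2,1)
ρ-cycle length = 2 (tail of 2 descent steps not counted)

2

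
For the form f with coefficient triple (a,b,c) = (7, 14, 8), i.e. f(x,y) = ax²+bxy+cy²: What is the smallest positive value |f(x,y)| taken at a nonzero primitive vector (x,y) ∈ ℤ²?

translate: b→0 (≡14 mod 14), so (7,14,8)→(7,0,1)
flip: (7,0,1)→(1,0,7)
reduced (well bottom): (1,0,7) with a≤c, −a<b≤a
well minimum = a = 1

1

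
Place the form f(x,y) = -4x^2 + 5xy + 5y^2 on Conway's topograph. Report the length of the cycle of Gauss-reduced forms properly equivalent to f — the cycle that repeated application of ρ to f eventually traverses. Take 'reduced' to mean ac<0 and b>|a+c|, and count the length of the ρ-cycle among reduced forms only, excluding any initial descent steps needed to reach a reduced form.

D = 105, ⌊√D⌋ = 10
river: ρ → (5,5,-4)
river: ρ → (-4,3,6)
river: ρ → (6,9,-1)
river: ρ → (-1,9,6)
river: ρ → (6,3,-4)
river: ρ → (-4,5,5)
ρ-cycle length = 6 (tail of 0 descent steps not counted)

6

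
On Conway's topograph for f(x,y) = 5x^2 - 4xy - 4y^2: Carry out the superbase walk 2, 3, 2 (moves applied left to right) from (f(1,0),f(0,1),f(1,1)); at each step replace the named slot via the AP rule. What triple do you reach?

start (5,-4,-3) = (f(1,0),f(0,1),f(1,1))
replace slot 2: 2·(5+(-3)) − (-4) = 8 → (5,8,-3)
replace slot 3: 2·(5+8) − (-3) = 29 → (5,8,29)
replace slot 2: 2·(5+29) − 8 = 60 → (5,60,29)

5,60,29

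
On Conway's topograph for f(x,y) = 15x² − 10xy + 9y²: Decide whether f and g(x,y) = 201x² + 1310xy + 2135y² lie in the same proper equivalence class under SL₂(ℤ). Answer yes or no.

D₁ = -440, D₂ = -440
f: flip: (15,-10,9)→(9,10,15)
f: translate: b→-8 (≡10 mod 18), so (9,10,15)→(9,-8,14)
f: reduced (well bottom): (9,-8,14) with a≤c, −a<b≤a
g: translate: b→104 (≡1310 mod 402), so (201,1310,2135)→(201,104,14)
g: flip: (201,104,14)→(14,-104,201)
g: translate: b→8 (≡-104 mod 28), so (14,-104,201)→(14,8,9)
g: flip: (14,8,9)→(9,-8,14)
g: reduced (well bottom): (9,-8,14) with a≤c, −a<b≤a
reduced forms (9, -8, 14) vs (9, -8, 14) ⇒ equivalent

yes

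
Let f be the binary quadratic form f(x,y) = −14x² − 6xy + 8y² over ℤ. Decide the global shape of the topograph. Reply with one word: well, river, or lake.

D = b²−4ac = (-6)² − 4·(-14)·8 = 484
D = 22² is a perfect square ⇒ form factors over ℤ ⇒ lakes

lake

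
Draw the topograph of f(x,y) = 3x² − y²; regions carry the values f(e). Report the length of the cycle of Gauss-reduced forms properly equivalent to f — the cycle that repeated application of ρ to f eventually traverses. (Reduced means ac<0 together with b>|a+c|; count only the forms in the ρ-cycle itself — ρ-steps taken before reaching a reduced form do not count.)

D = 12, ⌊√D⌋ = 3
descent: ρ → (-1,2,2)  [lands on river]
river: ρ → (2,2,-1)
ρ-cycle length = 2 (tail of 1 descent step not counted)

2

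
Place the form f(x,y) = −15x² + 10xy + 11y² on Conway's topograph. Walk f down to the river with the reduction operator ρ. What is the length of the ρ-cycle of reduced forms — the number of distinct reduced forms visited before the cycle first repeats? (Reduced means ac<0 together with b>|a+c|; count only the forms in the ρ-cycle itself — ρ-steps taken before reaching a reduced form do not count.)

D = 760, ⌊√D⌋ = 27
river: ρ → (11,12,-14)
river: ρ → (-14,16,9)
river: ρ → (9,20,-10)
river: ρ → (-10,20,9)
river: ρ → (9,16,-14)
river: ρ → (-14,12,11)
river: ρ → (11,10,-15)
river: ρ → (-15,20,6)
river: ρ → (6,16,-21)
river: ρ → (-21,26,1)
river: ρ → (1,26,-21)
river: ρ → (-21,16,6)
river: ρ → (6,20,-15)
river: ρ → (-15,10,11)
ρ-cycle length = 14 (tail of 0 descent steps not counted)

14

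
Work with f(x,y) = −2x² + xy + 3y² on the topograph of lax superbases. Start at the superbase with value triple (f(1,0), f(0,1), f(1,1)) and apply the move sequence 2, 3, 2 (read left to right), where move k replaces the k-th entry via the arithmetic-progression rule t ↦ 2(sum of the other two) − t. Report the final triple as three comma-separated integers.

start (-2,3,2) = (f(1,0),f(0,1),f(1,1))
replace slot 2: 2·((-2)+2) − 3 = -3 → (-2,-3,2)
replace slot 3: 2·((-2)+(-3)) − 2 = -12 → (-2,-3,-12)
replace slot 2: 2·((-2)+(-12)) − (-3) = -25 → (-2,-25,-12)

-2,-25,-12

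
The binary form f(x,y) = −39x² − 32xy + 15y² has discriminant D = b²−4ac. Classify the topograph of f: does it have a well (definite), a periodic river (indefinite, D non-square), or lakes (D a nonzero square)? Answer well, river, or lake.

D = b²−4ac = (-32)² − 4·(-39)·15 = 3364
D = 58² is a perfect square ⇒ form factors over ℤ ⇒ lakes

lake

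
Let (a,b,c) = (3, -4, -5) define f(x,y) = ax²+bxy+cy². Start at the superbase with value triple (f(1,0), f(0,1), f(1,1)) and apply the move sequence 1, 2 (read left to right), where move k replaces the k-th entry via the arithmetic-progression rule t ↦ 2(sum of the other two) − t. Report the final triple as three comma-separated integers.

start (3,-5,-6) = (f(1,0),f(0,1),f(1,1))
replace slot 1: 2·((-5)+(-6)) − 3 = -25 → (-25,-5,-6)
replace slot 2: 2·((-25)+(-6)) − (-5) = -57 → (-25,-57,-6)

-25,-57,-6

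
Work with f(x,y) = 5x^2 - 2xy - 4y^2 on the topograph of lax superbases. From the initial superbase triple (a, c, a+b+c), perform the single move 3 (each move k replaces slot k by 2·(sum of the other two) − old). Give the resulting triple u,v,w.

start (5,-4,-1) = (f(1,0),f(0,1),f(1,1))
replace slot 3: 2·(5+(-4)) − (-1) = 3 → (5,-4,3)

5,-4,3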